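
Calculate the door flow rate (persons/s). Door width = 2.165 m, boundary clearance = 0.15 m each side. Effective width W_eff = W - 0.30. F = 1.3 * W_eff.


W_eff = 2.165 - 0.30 = 1.865 m
F = 1.3 * 1.865 = 2.4245 persons/s

2.4245 persons/s


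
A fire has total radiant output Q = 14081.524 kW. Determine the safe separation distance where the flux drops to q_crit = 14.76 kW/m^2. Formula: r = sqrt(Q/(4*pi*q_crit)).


4*pi*q_crit = 185.48
Q/(4*pi*q_crit) = 75.920
r = sqrt(75.920) = 8.7132 m

8.7132 m


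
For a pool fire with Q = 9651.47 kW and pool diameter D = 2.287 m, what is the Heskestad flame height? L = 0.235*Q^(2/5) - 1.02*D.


Q^(2/5) = 39.250
0.235 * Q^(2/5) = 9.2237
1.02 * D = 2.3327
L = 6.8910 m

6.8910 m


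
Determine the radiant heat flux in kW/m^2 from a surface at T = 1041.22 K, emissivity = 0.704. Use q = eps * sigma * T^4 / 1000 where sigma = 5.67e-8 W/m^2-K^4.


T^4 = 1.1754e+12
q = 0.704 * 5.67e-8 * 1.1754e+12 / 1000 = 46.917 kW/m^2

46.917 kW/m^2


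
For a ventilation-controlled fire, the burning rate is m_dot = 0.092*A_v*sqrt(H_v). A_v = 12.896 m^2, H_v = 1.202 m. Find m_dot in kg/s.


sqrt(H_v) = 1.0964
m_dot = 0.092 * 12.896 * 1.0964 = 1.3008 kg/s

1.3008 kg/s


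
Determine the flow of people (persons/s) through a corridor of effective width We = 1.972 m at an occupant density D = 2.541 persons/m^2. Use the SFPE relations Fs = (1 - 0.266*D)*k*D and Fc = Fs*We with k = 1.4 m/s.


1 - 0.266*D = 1 - 0.266*2.541 = 0.32409
Fs = 0.32409 * 1.4 * 2.541 = 1.1529 persons/(s*m)
Fc = 1.1529 * 1.972 = 2.2736 persons/s

2.2736 persons/s


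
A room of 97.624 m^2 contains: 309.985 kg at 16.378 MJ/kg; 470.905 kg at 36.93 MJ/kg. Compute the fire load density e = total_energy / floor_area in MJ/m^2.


Total energy = 309.985*16.378 + 470.905*36.93
= 5076.934 + 17390.52
= 22467.46 MJ
e = 22467.46 / 97.624 = 230.14 MJ/m^2

230.14 MJ/m^2


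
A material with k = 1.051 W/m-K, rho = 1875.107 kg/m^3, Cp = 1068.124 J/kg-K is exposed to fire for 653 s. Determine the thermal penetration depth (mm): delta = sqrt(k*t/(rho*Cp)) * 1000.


alpha = 1.051 / (1875.107 * 1068.124) = 5.2475e-07 m^2/s
alpha * t = 0.00034266
delta = sqrt(0.00034266) * 1000 = 18.511 mm

18.511 mm


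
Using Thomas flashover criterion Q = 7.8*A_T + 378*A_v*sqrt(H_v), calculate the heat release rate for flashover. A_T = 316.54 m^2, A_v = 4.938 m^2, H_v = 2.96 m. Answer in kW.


7.8*A_T = 2469.012
sqrt(H_v) = 1.7205
378*A_v*sqrt(H_v) = 3211.4
Q = 2469.012 + 3211.4 = 5680.4 kW

5680.4 kW


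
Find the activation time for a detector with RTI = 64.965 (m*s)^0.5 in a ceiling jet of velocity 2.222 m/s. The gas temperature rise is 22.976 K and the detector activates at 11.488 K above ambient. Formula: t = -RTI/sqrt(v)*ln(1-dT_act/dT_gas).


dT_act/dT_gas = 0.5
ln(1 - 0.5) = -0.69315
t = -64.965 / sqrt(2.222) * -0.69315 = 30.209 s

30.209 s


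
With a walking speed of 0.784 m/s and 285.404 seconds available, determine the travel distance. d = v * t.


d = 0.784 * 285.404 = 223.76 m

223.76 m


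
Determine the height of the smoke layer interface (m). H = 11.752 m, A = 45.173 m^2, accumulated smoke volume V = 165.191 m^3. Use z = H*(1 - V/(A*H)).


V/(A*H) = 0.31117
1 - 0.31117 = 0.68883
z = 11.752 * 0.68883 = 8.0951 m

8.0951 m


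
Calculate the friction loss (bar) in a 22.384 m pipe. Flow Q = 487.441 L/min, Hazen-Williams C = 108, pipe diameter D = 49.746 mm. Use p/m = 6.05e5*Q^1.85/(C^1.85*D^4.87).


Q^1.85 = 93898
C^1.85 = 5778.8
D^4.87 = 1.8332e+08
p/m = 0.053625 bar/m
p_total = 0.053625 * 22.384 = 1.2003 bar

1.2003 bar


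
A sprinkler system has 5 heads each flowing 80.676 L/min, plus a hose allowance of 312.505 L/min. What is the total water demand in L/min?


Sprinkler demand = 5 * 80.676 = 403.38 L/min
Total = 403.38 + 312.505 = 715.885 L/min

715.885 L/min


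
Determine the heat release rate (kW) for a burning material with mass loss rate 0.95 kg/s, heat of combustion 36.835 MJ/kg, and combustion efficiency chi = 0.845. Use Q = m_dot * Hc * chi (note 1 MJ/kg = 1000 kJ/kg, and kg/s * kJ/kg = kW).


Hc = 36.835 MJ/kg = 36.835 * 1000 kJ/kg = 36835 kJ/kg
Q = 0.95 kg/s * 36835 kJ/kg * 0.845 = 29569 kW

29569 kW


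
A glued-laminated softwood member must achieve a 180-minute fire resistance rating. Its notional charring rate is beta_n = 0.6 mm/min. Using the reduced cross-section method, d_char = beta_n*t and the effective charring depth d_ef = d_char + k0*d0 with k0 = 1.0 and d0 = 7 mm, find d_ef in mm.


d_char = 0.6 * 180 = 108 mm
d_ef = 108 + 1.0*7 = 115 mm

115 mm


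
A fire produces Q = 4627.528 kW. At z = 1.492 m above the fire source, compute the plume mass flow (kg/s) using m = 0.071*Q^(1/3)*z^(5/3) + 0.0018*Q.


Q^(1/3) = 16.664
z^(5/3) = 1.9481
First term = 0.071 * 16.664 * 1.9481 = 2.3049
Second term = 0.0018 * 4627.528 = 8.3296
m = 10.634 kg/s

10.634 kg/s


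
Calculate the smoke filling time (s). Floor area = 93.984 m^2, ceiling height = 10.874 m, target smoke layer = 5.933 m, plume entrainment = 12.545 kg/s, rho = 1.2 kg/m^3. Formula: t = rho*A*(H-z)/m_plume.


H - z = 4.941 m
t = 1.2 * 93.984 * 4.941 / 12.545 = 44.420 s

44.420 s


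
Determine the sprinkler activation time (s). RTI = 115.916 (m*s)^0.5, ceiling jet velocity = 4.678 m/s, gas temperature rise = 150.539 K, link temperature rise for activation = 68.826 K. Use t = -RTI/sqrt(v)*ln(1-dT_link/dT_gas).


dT_link/dT_gas = 0.45720
ln(1 - 0.45720) = -0.61101
t = -115.916 / sqrt(4.678) * -0.61101 = 32.746 s

32.746 s


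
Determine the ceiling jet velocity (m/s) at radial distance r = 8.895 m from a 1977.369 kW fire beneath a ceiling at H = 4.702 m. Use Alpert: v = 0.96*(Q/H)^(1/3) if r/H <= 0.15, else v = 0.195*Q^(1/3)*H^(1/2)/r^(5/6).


r/H = 8.895 / 4.702 = 1.8917
r/H > 0.15, so v = 0.195*Q^(1/3)*H^(1/2)/r^(5/6)
Q^(1/3) = 12.552
H^(1/2) = 2.1684
r^(5/6) = 6.1795
v = 0.195 * 12.552 * 2.1684 / 6.1795 = 0.85885 m/s

0.85885 m/s


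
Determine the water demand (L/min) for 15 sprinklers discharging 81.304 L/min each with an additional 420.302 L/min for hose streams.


Sprinkler demand = 15 * 81.304 = 1219.56 L/min
Total = 1219.56 + 420.302 = 1639.862 L/min

1639.862 L/min


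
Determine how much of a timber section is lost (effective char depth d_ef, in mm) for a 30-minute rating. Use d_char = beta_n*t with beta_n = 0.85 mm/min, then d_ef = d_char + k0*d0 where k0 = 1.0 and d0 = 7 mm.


d_char = 0.85 * 30 = 25.5 mm
d_ef = 25.5 + 1.0*7 = 32.5 mm

32.5 mm


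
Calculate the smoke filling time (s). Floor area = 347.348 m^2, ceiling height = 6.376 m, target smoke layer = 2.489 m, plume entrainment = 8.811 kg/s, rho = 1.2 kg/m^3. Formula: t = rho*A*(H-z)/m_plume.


H - z = 3.887 m
t = 1.2 * 347.348 * 3.887 / 8.811 = 183.88 s

183.88 s


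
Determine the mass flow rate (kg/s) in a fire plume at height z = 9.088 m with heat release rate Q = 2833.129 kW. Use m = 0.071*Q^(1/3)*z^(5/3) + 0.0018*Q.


Q^(1/3) = 14.150
z^(5/3) = 39.577
First term = 0.071 * 14.150 * 39.577 = 39.761
Second term = 0.0018 * 2833.129 = 5.0996
m = 44.861 kg/s

44.861 kg/s


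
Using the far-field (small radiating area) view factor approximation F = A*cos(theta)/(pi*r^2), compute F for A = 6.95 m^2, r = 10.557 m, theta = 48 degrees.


cos(48 deg) = 0.66913
pi*r^2 = 350.13
F = 6.95 * 0.66913 / 350.13 = 0.013282

0.013282


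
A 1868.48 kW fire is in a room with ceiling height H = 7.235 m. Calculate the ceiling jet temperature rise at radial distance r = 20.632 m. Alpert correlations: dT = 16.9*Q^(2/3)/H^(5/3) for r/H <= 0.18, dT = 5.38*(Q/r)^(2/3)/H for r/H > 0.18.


r/H = 20.632 / 7.235 = 2.8517
r/H > 0.18, so dT = 5.38*(Q/r)^(2/3)/H
Q/r = 90.562
(Q/r)^(2/3) = 20.167
dT = 5.38 * 20.167 / 7.235 = 14.996 K

14.996 K


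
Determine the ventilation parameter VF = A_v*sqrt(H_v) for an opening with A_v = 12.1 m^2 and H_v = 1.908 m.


sqrt(H_v) = 1.3813
VF = 12.1 * 1.3813 = 16.714 m^(5/2)

16.714 m^(5/2)


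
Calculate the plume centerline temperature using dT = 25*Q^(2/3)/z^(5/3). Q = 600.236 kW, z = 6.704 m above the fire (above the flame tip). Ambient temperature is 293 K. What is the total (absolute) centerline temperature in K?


Q^(2/3) = 71.157
z^(5/3) = 23.835
dT = 25 * 71.157 / 23.835 = 74.633 K
T = 293 + 74.633 = 367.63 K

367.63 K


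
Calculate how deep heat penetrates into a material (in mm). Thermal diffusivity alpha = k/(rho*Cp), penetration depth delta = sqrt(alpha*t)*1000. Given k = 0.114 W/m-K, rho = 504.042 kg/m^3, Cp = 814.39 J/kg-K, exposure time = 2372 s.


alpha = 0.114 / (504.042 * 814.39) = 2.7772e-07 m^2/s
alpha * t = 0.00065875
delta = sqrt(0.00065875) * 1000 = 25.666 mm

25.666 mm


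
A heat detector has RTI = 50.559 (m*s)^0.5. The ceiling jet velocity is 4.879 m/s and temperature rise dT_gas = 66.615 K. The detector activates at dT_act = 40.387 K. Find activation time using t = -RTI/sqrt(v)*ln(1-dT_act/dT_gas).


dT_act/dT_gas = 0.60627
ln(1 - 0.60627) = -0.93210
t = -50.559 / sqrt(4.879) * -0.93210 = 21.335 s

21.335 s


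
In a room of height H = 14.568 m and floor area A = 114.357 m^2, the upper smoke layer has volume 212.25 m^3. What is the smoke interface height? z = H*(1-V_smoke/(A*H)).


V/(A*H) = 0.12740
1 - 0.12740 = 0.87260
z = 14.568 * 0.87260 = 12.712 m

12.712 m


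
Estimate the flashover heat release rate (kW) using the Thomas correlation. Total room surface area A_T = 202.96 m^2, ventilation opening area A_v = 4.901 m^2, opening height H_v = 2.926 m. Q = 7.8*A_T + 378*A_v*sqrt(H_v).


7.8*A_T = 1583.088
sqrt(H_v) = 1.7106
378*A_v*sqrt(H_v) = 3168.9
Q = 1583.088 + 3168.9 = 4752.0 kW

4752.0 kW


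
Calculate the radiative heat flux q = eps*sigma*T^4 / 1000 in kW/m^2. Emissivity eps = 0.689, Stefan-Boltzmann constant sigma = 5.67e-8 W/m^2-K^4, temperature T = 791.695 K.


T^4 = 3.9285e+11
q = 0.689 * 5.67e-8 * 3.9285e+11 / 1000 = 15.347 kW/m^2

15.347 kW/m^2


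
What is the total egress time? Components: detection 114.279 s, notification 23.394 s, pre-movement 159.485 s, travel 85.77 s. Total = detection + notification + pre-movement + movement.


Total = 114.279 + 23.394 + 159.485 + 85.77 = 382.928 s

382.928 s


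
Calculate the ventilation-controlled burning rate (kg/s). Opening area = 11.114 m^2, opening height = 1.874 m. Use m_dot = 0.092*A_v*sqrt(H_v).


sqrt(H_v) = 1.3689
m_dot = 0.092 * 11.114 * 1.3689 = 1.3997 kg/s

1.3997 kg/s


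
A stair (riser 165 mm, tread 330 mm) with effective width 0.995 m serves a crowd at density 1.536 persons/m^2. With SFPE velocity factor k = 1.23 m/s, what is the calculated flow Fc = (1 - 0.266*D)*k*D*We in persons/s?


1 - 0.266*D = 1 - 0.266*1.536 = 0.59142
Fs = 0.59142 * 1.23 * 1.536 = 1.1174 persons/(s*m)
Fc = 1.1174 * 0.995 = 1.1118 persons/s

1.1118 persons/s


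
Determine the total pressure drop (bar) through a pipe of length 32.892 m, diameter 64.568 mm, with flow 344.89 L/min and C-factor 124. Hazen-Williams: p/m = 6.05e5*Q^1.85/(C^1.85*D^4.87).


Q^1.85 = 49512
C^1.85 = 7461.6
D^4.87 = 6.5281e+08
p/m = 0.0061496 bar/m
p_total = 0.0061496 * 32.892 = 0.20227 bar

0.20227 bar


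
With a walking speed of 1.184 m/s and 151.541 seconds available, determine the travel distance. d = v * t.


d = 1.184 * 151.541 = 179.42 m

179.42 m


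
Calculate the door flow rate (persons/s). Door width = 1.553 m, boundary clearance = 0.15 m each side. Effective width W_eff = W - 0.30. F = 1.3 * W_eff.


W_eff = 1.553 - 0.30 = 1.253 m
F = 1.3 * 1.253 = 1.6289 persons/s

1.6289 persons/s


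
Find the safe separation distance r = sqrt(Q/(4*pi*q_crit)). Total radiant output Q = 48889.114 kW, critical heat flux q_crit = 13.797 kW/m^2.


4*pi*q_crit = 173.38
Q/(4*pi*q_crit) = 281.98
r = sqrt(281.98) = 16.792 m

16.792 m


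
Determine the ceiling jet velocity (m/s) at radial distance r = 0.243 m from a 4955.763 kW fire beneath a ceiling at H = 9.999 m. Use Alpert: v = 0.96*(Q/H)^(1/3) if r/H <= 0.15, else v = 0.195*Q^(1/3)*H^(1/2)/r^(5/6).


r/H = 0.243 / 9.999 = 0.024302
r/H <= 0.15, so v = 0.96*(Q/H)^(1/3)
Q/H = 495.63
(Q/H)^(1/3) = 7.9138
v = 0.96 * 7.9138 = 7.5972 m/s

7.5972 m/s


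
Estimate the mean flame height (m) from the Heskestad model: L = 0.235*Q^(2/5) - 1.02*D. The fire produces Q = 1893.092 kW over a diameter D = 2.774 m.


Q^(2/5) = 20.458
0.235 * Q^(2/5) = 4.8077
1.02 * D = 2.8295
L = 1.9782 m

1.9782 m


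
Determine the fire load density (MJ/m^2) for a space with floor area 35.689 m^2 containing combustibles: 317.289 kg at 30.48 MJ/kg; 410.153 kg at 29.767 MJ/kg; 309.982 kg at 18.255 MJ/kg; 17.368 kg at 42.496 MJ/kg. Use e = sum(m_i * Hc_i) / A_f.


Total energy = 317.289*30.48 + 410.153*29.767 + 309.982*18.255 + 17.368*42.496
= 9670.969 + 12209.02 + 5658.721 + 738.0705
= 28276.79 MJ
e = 28276.79 / 35.689 = 792.31 MJ/m^2

792.31 MJ/m^2


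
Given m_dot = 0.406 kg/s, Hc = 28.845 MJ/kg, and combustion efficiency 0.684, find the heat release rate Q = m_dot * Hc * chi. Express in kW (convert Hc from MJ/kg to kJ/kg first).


Hc = 28.845 MJ/kg = 28.845 * 1000 kJ/kg = 28845 kJ/kg
Q = 0.406 kg/s * 28845 kJ/kg * 0.684 = 8010.4 kW

8010.4 kW


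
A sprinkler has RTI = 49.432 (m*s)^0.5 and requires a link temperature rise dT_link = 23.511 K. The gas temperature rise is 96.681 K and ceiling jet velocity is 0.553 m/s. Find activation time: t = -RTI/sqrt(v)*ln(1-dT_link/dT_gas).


dT_link/dT_gas = 0.24318
ln(1 - 0.24318) = -0.27863
t = -49.432 / sqrt(0.553) * -0.27863 = 18.521 s

18.521 s


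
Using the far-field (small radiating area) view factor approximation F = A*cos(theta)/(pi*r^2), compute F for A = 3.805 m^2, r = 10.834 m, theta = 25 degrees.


cos(25 deg) = 0.90631
pi*r^2 = 368.75
F = 3.805 * 0.90631 / 368.75 = 0.0093520

0.0093520


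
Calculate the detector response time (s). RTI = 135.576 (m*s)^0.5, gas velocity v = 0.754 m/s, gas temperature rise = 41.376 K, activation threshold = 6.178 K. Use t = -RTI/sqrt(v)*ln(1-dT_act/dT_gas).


dT_act/dT_gas = 0.14931
ln(1 - 0.14931) = -0.16171
t = -135.576 / sqrt(0.754) * -0.16171 = 25.249 s

25.249 s


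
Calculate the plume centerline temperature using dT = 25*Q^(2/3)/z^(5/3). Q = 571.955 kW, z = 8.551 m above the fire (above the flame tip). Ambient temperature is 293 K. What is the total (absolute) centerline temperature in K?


Q^(2/3) = 68.903
z^(5/3) = 35.757
dT = 25 * 68.903 / 35.757 = 48.175 K
T = 293 + 48.175 = 341.17 K

341.17 K


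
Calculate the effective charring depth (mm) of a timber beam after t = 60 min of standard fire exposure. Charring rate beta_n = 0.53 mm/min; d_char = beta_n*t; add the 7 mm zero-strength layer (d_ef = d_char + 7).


d_char = 0.53 * 60 = 31.8 mm
d_ef = 31.8 + 1.0*7 = 38.8 mm

38.8 mm


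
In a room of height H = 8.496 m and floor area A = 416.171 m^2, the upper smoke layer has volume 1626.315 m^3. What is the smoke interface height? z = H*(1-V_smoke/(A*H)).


V/(A*H) = 0.45996
1 - 0.45996 = 0.54004
z = 8.496 * 0.54004 = 4.5882 m

4.5882 m


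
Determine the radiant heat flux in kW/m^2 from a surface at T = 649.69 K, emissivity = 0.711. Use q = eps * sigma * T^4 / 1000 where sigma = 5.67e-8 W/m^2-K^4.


T^4 = 1.7817e+11
q = 0.711 * 5.67e-8 * 1.7817e+11 / 1000 = 7.1825 kW/m^2

7.1825 kW/m^2


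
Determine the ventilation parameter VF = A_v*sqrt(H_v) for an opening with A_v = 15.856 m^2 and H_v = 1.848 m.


sqrt(H_v) = 1.3594
VF = 15.856 * 1.3594 = 21.555 m^(5/2)

21.555 m^(5/2)


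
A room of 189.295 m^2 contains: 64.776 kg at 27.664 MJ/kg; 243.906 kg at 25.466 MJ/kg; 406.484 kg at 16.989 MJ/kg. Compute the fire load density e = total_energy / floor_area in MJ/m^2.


Total energy = 64.776*27.664 + 243.906*25.466 + 406.484*16.989
= 1791.963 + 6211.310 + 6905.757
= 14909.03 MJ
e = 14909.03 / 189.295 = 78.761 MJ/m^2

78.761 MJ/m^2


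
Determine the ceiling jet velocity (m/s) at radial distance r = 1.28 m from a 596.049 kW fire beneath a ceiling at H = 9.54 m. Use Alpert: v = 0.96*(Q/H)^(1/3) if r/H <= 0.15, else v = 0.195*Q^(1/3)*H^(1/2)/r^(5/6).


r/H = 1.28 / 9.54 = 0.13417
r/H <= 0.15, so v = 0.96*(Q/H)^(1/3)
Q/H = 62.479
(Q/H)^(1/3) = 3.9681
v = 0.96 * 3.9681 = 3.8093 m/s

3.8093 m/s


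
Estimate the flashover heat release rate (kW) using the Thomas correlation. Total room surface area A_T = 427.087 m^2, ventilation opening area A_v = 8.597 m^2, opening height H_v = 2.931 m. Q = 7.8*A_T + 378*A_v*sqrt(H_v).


7.8*A_T = 3331.3
sqrt(H_v) = 1.7120
378*A_v*sqrt(H_v) = 5563.5
Q = 3331.3 + 5563.5 = 8894.8 kW

8894.8 kW


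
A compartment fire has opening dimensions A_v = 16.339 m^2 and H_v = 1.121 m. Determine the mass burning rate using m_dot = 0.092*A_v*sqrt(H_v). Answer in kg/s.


sqrt(H_v) = 1.0588
m_dot = 0.092 * 16.339 * 1.0588 = 1.5915 kg/s

1.5915 kg/s


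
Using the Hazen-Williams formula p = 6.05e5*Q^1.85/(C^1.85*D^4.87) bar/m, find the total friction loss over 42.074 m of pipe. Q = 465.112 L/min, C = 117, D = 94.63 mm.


Q^1.85 = 86096
C^1.85 = 6701.1
D^4.87 = 4.2001e+09
p/m = 0.0018507 bar/m
p_total = 0.0018507 * 42.074 = 0.077866 bar

0.077866 bar


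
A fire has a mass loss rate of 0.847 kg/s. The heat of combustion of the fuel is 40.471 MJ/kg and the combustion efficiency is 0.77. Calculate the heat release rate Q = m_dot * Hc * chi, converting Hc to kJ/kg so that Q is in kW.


Hc = 40.471 MJ/kg = 40.471 * 1000 kJ/kg = 40471 kJ/kg
Q = 0.847 kg/s * 40471 kJ/kg * 0.77 = 26395 kW

26395 kW


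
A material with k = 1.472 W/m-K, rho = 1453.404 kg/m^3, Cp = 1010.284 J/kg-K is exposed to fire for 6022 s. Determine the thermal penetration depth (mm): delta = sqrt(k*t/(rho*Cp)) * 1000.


alpha = 1.472 / (1453.404 * 1010.284) = 1.0025e-06 m^2/s
alpha * t = 0.0060370
delta = sqrt(0.0060370) * 1000 = 77.698 mm

77.698 mm


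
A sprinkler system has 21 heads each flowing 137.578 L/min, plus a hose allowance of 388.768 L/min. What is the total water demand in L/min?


Sprinkler demand = 21 * 137.578 = 2889.138 L/min
Total = 2889.138 + 388.768 = 3277.906 L/min

3277.906 L/min


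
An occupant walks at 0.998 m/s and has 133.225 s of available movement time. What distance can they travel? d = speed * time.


d = 0.998 * 133.225 = 132.96 m

132.96 m


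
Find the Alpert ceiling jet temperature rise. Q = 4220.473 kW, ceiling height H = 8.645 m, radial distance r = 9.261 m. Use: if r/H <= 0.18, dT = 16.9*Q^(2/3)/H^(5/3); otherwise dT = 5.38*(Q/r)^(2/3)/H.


r/H = 9.261 / 8.645 = 1.0713
r/H > 0.18, so dT = 5.38*(Q/r)^(2/3)/H
Q/r = 455.73
(Q/r)^(2/3) = 59.220
dT = 5.38 * 59.220 / 8.645 = 36.854 K

36.854 K


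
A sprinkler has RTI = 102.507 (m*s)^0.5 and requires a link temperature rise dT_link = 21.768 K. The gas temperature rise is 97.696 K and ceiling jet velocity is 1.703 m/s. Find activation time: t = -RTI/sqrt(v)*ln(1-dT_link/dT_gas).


dT_link/dT_gas = 0.22281
ln(1 - 0.22281) = -0.25208
t = -102.507 / sqrt(1.703) * -0.25208 = 19.800 s

19.800 s


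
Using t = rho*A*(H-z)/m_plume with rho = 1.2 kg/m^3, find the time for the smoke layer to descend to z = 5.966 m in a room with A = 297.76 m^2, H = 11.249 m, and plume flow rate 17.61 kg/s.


H - z = 5.283 m
t = 1.2 * 297.76 * 5.283 / 17.61 = 107.19 s

107.19 s


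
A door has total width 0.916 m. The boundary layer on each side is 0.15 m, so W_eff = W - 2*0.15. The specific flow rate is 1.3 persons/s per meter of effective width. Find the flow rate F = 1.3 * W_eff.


W_eff = 0.916 - 0.30 = 0.616 m
F = 1.3 * 0.616 = 0.80080 persons/s

0.80080 persons/s


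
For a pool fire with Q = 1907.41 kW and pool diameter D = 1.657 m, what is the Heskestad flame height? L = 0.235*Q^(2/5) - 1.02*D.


Q^(2/5) = 20.520
0.235 * Q^(2/5) = 4.8222
1.02 * D = 1.6901
L = 3.1321 m

3.1321 m


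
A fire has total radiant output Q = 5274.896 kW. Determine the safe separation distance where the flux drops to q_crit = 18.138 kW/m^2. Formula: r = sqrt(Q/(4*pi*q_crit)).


4*pi*q_crit = 227.93
Q/(4*pi*q_crit) = 23.143
r = sqrt(23.143) = 4.8107 m

4.8107 m


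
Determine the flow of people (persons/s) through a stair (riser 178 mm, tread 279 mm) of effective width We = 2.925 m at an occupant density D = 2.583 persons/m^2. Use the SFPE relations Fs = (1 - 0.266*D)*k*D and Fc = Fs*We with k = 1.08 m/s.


1 - 0.266*D = 1 - 0.266*2.583 = 0.31292
Fs = 0.31292 * 1.08 * 2.583 = 0.87294 persons/(s*m)
Fc = 0.87294 * 2.925 = 2.5533 persons/s

2.5533 persons/s


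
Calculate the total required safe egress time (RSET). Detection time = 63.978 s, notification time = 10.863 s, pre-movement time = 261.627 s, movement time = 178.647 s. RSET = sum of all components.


Total = 63.978 + 10.863 + 261.627 + 178.647 = 515.115 s

515.115 s


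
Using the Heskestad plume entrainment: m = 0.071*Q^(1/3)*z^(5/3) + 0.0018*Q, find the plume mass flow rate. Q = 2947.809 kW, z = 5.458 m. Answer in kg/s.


Q^(1/3) = 14.338
z^(5/3) = 16.920
First term = 0.071 * 14.338 * 16.920 = 17.225
Second term = 0.0018 * 2947.809 = 5.3061
m = 22.531 kg/s

22.531 kg/s


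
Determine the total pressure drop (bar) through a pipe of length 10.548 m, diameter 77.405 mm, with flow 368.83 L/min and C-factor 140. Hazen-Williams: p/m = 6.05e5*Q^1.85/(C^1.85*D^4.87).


Q^1.85 = 56057
C^1.85 = 9339.8
D^4.87 = 1.5787e+09
p/m = 0.0023001 bar/m
p_total = 0.0023001 * 10.548 = 0.024261 bar

0.024261 bar


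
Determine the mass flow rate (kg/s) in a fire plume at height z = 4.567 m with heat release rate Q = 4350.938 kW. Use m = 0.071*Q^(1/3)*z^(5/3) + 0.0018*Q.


Q^(1/3) = 16.325
z^(5/3) = 12.571
First term = 0.071 * 16.325 * 12.571 = 14.572
Second term = 0.0018 * 4350.938 = 7.8317
m = 22.403 kg/s

22.403 kg/s


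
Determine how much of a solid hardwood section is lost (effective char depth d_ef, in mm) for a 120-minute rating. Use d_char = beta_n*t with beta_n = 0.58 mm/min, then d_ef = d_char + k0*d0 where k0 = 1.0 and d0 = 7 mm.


d_char = 0.58 * 120 = 69.6 mm
d_ef = 69.6 + 1.0*7 = 76.6 mm

76.6 mm


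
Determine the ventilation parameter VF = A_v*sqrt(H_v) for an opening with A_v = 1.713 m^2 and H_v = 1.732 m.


sqrt(H_v) = 1.3161
VF = 1.713 * 1.3161 = 2.2544 m^(5/2)

2.2544 m^(5/2)


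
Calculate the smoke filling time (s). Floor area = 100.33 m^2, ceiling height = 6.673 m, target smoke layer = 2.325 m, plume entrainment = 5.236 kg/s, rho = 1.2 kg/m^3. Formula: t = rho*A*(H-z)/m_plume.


H - z = 4.348 m
t = 1.2 * 100.33 * 4.348 / 5.236 = 99.977 s

99.977 s


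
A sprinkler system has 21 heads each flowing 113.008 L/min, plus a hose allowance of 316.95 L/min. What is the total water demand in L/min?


Sprinkler demand = 21 * 113.008 = 2373.168 L/min
Total = 2373.168 + 316.95 = 2690.118 L/min

2690.118 L/min


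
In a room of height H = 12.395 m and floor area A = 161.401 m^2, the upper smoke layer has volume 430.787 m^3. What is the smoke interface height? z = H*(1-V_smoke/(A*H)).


V/(A*H) = 0.21533
1 - 0.21533 = 0.78467
z = 12.395 * 0.78467 = 9.7260 m

9.7260 m


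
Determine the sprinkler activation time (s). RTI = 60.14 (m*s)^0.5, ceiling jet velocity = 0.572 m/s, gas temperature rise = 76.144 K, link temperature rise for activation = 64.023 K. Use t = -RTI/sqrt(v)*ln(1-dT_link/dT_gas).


dT_link/dT_gas = 0.84081
ln(1 - 0.84081) = -1.8377
t = -60.14 / sqrt(0.572) * -1.8377 = 146.13 s

146.13 s


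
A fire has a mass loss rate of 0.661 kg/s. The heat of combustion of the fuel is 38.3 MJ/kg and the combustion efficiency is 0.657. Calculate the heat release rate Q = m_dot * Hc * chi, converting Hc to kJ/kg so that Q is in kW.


Hc = 38.3 MJ/kg = 38.3 * 1000 kJ/kg = 38300 kJ/kg
Q = 0.661 kg/s * 38300 kJ/kg * 0.657 = 16633 kW

16633 kW


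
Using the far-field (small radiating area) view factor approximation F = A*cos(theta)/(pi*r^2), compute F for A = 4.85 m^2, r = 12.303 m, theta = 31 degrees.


cos(31 deg) = 0.85717
pi*r^2 = 475.52
F = 4.85 * 0.85717 / 475.52 = 0.0087425

0.0087425


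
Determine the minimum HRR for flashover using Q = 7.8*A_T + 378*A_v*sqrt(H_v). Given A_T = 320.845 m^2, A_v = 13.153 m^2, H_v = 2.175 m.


7.8*A_T = 2502.591
sqrt(H_v) = 1.4748
378*A_v*sqrt(H_v) = 7332.4
Q = 2502.591 + 7332.4 = 9835.0 kW

9835.0 kW


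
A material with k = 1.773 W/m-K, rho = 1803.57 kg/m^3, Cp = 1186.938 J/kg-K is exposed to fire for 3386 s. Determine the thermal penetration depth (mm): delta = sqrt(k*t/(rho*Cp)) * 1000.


alpha = 1.773 / (1803.57 * 1186.938) = 8.2822e-07 m^2/s
alpha * t = 0.0028044
delta = sqrt(0.0028044) * 1000 = 52.956 mm

52.956 mm


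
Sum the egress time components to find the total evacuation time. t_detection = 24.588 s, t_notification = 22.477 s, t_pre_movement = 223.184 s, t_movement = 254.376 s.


Total = 24.588 + 22.477 + 223.184 + 254.376 = 524.625 s

524.625 s


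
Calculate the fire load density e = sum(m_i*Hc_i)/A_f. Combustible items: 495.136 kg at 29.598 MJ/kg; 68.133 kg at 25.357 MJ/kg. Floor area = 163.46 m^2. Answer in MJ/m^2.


Total energy = 495.136*29.598 + 68.133*25.357
= 14655.04 + 1727.648
= 16382.68 MJ
e = 16382.68 / 163.46 = 100.22 MJ/m^2

100.22 MJ/m^2


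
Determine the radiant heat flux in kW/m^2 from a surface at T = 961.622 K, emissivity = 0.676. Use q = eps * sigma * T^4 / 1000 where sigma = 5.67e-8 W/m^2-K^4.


T^4 = 8.5510e+11
q = 0.676 * 5.67e-8 * 8.5510e+11 / 1000 = 32.775 kW/m^2

32.775 kW/m^2


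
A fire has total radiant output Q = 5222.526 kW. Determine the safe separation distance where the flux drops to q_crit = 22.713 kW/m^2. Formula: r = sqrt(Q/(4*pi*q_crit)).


4*pi*q_crit = 285.42
Q/(4*pi*q_crit) = 18.298
r = sqrt(18.298) = 4.2776 m

4.2776 m


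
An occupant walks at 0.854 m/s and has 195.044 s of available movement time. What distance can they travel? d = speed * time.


d = 0.854 * 195.044 = 166.57 m

166.57 m


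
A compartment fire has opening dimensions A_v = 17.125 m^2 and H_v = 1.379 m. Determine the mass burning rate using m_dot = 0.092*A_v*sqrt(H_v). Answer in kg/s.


sqrt(H_v) = 1.1743
m_dot = 0.092 * 17.125 * 1.1743 = 1.8501 kg/s

1.8501 kg/s


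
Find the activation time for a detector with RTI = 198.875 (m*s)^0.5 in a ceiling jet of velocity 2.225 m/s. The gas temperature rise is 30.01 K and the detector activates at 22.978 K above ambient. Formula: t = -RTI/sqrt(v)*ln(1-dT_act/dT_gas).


dT_act/dT_gas = 0.76568
ln(1 - 0.76568) = -1.4511
t = -198.875 / sqrt(2.225) * -1.4511 = 193.46 s

193.46 s


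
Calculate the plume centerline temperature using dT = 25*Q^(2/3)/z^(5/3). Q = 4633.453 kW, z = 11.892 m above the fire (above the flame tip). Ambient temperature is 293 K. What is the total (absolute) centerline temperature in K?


Q^(2/3) = 277.93
z^(5/3) = 61.957
dT = 25 * 277.93 / 61.957 = 112.15 K
T = 293 + 112.15 = 405.15 K

405.15 K


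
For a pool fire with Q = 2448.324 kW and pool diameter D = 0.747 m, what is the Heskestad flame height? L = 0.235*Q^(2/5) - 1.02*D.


Q^(2/5) = 22.675
0.235 * Q^(2/5) = 5.3286
1.02 * D = 0.76194
L = 4.5667 m

4.5667 m


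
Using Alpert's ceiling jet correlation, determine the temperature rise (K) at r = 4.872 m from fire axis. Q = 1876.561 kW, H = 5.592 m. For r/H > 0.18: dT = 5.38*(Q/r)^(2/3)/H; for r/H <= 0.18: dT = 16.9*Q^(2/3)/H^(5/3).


r/H = 4.872 / 5.592 = 0.87124
r/H > 0.18, so dT = 5.38*(Q/r)^(2/3)/H
Q/r = 385.17
(Q/r)^(2/3) = 52.938
dT = 5.38 * 52.938 / 5.592 = 50.931 K

50.931 K


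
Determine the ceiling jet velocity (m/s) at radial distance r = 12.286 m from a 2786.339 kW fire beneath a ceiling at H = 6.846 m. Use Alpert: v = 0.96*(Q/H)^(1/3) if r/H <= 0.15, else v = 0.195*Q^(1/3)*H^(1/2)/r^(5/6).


r/H = 12.286 / 6.846 = 1.7946
r/H > 0.15, so v = 0.195*Q^(1/3)*H^(1/2)/r^(5/6)
Q^(1/3) = 14.072
H^(1/2) = 2.6165
r^(5/6) = 8.0880
v = 0.195 * 14.072 * 2.6165 / 8.0880 = 0.88768 m/s

0.88768 m/s


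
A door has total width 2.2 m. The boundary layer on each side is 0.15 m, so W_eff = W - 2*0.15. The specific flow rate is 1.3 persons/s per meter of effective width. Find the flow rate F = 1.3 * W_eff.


W_eff = 2.2 - 0.30 = 1.9 m
F = 1.3 * 1.9 = 2.47 persons/s

2.47 persons/s


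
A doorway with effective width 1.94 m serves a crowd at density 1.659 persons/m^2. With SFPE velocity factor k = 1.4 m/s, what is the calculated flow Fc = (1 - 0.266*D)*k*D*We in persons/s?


1 - 0.266*D = 1 - 0.266*1.659 = 0.55871
Fs = 0.55871 * 1.4 * 1.659 = 1.2977 persons/(s*m)
Fc = 1.2977 * 1.94 = 2.5174 persons/s

2.5174 persons/s


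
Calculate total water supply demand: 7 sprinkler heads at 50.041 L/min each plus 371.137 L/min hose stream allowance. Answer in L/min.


Sprinkler demand = 7 * 50.041 = 350.287 L/min
Total = 350.287 + 371.137 = 721.424 L/min

721.424 L/min


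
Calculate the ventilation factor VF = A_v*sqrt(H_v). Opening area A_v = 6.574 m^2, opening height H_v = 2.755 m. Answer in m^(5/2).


sqrt(H_v) = 1.6598
VF = 6.574 * 1.6598 = 10.912 m^(5/2)

10.912 m^(5/2)


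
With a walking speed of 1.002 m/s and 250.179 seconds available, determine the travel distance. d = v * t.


d = 1.002 * 250.179 = 250.68 m

250.68 m


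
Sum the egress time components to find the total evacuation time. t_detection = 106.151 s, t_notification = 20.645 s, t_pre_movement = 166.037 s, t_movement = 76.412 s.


Total = 106.151 + 20.645 + 166.037 + 76.412 = 369.245 s

369.245 s


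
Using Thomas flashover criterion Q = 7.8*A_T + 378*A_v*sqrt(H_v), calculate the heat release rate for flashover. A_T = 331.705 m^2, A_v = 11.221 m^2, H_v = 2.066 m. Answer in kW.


7.8*A_T = 2587.299
sqrt(H_v) = 1.4374
378*A_v*sqrt(H_v) = 6096.6
Q = 2587.299 + 6096.6 = 8683.9 kW

8683.9 kW


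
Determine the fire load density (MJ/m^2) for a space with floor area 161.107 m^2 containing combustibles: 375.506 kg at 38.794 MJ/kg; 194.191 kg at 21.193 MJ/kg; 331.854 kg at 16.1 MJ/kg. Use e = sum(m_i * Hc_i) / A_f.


Total energy = 375.506*38.794 + 194.191*21.193 + 331.854*16.1
= 14567.38 + 4115.490 + 5342.849
= 24025.72 MJ
e = 24025.72 / 161.107 = 149.13 MJ/m^2

149.13 MJ/m^2


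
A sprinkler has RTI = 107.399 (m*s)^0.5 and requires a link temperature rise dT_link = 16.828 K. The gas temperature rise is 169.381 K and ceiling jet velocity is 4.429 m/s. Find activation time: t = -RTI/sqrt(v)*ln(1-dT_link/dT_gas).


dT_link/dT_gas = 0.099350
ln(1 - 0.099350) = -0.10464
t = -107.399 / sqrt(4.429) * -0.10464 = 5.3400 s

5.3400 s


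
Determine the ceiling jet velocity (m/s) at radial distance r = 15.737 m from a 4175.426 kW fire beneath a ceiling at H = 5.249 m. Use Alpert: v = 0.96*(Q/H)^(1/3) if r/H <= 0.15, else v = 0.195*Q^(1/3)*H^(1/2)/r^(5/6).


r/H = 15.737 / 5.249 = 2.9981
r/H > 0.15, so v = 0.195*Q^(1/3)*H^(1/2)/r^(5/6)
Q^(1/3) = 16.103
H^(1/2) = 2.2911
r^(5/6) = 9.9411
v = 0.195 * 16.103 * 2.2911 / 9.9411 = 0.72367 m/s

0.72367 m/s


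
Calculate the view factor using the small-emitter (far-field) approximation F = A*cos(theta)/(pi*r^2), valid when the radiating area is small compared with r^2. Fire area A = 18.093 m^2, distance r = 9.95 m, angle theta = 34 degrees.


cos(34 deg) = 0.82904
pi*r^2 = 311.03
F = 18.093 * 0.82904 / 311.03 = 0.048227

0.048227


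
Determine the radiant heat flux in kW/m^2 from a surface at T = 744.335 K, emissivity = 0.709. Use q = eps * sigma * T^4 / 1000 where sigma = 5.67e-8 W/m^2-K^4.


T^4 = 3.0695e+11
q = 0.709 * 5.67e-8 * 3.0695e+11 / 1000 = 12.340 kW/m^2

12.340 kW/m^2


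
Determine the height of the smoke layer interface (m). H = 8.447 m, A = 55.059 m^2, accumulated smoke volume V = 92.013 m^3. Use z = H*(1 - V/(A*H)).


V/(A*H) = 0.19784
1 - 0.19784 = 0.80216
z = 8.447 * 0.80216 = 6.7758 m

6.7758 m


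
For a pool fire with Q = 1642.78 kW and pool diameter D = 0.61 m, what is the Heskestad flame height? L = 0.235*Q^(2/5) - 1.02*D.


Q^(2/5) = 19.330
0.235 * Q^(2/5) = 4.5425
1.02 * D = 0.62220
L = 3.9203 m

3.9203 m


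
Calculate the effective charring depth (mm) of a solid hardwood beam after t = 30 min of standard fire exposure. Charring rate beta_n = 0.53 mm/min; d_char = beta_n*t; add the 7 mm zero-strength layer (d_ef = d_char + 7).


d_char = 0.53 * 30 = 15.9 mm
d_ef = 15.9 + 1.0*7 = 22.9 mm

22.9 mm


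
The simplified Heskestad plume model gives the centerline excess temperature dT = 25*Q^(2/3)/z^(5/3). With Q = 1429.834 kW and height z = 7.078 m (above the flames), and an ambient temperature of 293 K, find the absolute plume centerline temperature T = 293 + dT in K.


Q^(2/3) = 126.92
z^(5/3) = 26.093
dT = 25 * 126.92 / 26.093 = 121.60 K
T = 293 + 121.60 = 414.60 K

414.60 K


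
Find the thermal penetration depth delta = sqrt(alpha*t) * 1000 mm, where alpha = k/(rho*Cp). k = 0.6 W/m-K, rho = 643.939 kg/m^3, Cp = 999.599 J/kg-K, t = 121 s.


alpha = 0.6 / (643.939 * 999.599) = 9.3214e-07 m^2/s
alpha * t = 0.00011279
delta = sqrt(0.00011279) * 1000 = 10.620 mm

10.620 mm


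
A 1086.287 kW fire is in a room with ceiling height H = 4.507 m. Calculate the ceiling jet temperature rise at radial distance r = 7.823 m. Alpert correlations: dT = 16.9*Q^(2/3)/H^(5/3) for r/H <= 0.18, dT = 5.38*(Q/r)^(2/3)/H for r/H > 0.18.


r/H = 7.823 / 4.507 = 1.7357
r/H > 0.18, so dT = 5.38*(Q/r)^(2/3)/H
Q/r = 138.86
(Q/r)^(2/3) = 26.815
dT = 5.38 * 26.815 / 4.507 = 32.009 K

32.009 K


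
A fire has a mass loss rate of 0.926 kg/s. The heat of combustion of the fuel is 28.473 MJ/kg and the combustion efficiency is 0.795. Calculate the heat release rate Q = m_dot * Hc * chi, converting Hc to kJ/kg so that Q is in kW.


Hc = 28.473 MJ/kg = 28.473 * 1000 kJ/kg = 28473 kJ/kg
Q = 0.926 kg/s * 28473 kJ/kg * 0.795 = 20961 kW

20961 kW


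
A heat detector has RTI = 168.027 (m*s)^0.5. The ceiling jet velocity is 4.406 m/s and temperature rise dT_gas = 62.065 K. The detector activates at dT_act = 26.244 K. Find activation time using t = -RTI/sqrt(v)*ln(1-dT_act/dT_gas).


dT_act/dT_gas = 0.42285
ln(1 - 0.42285) = -0.54965
t = -168.027 / sqrt(4.406) * -0.54965 = 43.999 s

43.999 s


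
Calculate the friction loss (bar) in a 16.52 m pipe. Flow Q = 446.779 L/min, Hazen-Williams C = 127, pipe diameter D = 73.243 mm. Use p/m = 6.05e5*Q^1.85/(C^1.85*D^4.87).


Q^1.85 = 79923
C^1.85 = 7799.0
D^4.87 = 1.2062e+09
p/m = 0.0051402 bar/m
p_total = 0.0051402 * 16.52 = 0.084916 bar

0.084916 bar


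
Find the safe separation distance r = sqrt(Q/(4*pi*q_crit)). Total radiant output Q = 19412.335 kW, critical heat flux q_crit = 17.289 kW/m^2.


4*pi*q_crit = 217.26
Q/(4*pi*q_crit) = 89.351
r = sqrt(89.351) = 9.4526 m

9.4526 m


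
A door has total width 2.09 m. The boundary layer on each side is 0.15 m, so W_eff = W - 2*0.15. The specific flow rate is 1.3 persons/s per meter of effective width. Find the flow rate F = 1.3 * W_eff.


W_eff = 2.09 - 0.30 = 1.79 m
F = 1.3 * 1.79 = 2.327 persons/s

2.327 persons/s


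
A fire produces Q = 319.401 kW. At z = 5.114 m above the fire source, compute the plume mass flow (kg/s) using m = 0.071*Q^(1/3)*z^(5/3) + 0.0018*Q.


Q^(1/3) = 6.8356
z^(5/3) = 15.180
First term = 0.071 * 6.8356 * 15.180 = 7.3672
Second term = 0.0018 * 319.401 = 0.57492
m = 7.9422 kg/s

7.9422 kg/s


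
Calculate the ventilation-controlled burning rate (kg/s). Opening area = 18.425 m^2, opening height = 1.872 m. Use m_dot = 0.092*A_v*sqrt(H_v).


sqrt(H_v) = 1.3682
m_dot = 0.092 * 18.425 * 1.3682 = 2.3193 kg/s

2.3193 kg/s


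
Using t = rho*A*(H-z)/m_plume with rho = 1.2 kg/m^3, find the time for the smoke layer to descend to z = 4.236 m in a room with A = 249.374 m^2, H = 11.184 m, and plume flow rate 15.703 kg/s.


H - z = 6.948 m
t = 1.2 * 249.374 * 6.948 / 15.703 = 132.41 s

132.41 s


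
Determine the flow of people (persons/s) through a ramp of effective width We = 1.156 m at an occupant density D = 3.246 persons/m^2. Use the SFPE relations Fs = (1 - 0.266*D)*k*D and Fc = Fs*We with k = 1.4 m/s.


1 - 0.266*D = 1 - 0.266*3.246 = 0.13656
Fs = 0.13656 * 1.4 * 3.246 = 0.62060 persons/(s*m)
Fc = 0.62060 * 1.156 = 0.71742 persons/s

0.71742 persons/s


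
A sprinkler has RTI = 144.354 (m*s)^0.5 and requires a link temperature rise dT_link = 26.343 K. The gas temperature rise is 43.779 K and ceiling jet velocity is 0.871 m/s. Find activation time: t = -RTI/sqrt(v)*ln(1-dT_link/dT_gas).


dT_link/dT_gas = 0.60173
ln(1 - 0.60173) = -0.92062
t = -144.354 / sqrt(0.871) * -0.92062 = 142.40 s

142.40 s


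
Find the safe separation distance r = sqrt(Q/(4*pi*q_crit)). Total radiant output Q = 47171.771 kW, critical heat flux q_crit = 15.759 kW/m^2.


4*pi*q_crit = 198.03
Q/(4*pi*q_crit) = 238.20
r = sqrt(238.20) = 15.434 m

15.434 m


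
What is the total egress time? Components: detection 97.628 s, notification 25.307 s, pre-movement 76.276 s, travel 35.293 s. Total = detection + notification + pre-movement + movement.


Total = 97.628 + 25.307 + 76.276 + 35.293 = 234.504 s

234.504 s


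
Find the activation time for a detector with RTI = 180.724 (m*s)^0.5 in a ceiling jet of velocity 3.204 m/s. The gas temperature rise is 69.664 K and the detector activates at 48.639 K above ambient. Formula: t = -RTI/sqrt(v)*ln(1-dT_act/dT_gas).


dT_act/dT_gas = 0.69819
ln(1 - 0.69819) = -1.1980
t = -180.724 / sqrt(3.204) * -1.1980 = 120.95 s

120.95 s


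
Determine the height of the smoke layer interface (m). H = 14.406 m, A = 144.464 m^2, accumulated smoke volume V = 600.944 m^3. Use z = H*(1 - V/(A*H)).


V/(A*H) = 0.28876
1 - 0.28876 = 0.71124
z = 14.406 * 0.71124 = 10.246 m

10.246 m


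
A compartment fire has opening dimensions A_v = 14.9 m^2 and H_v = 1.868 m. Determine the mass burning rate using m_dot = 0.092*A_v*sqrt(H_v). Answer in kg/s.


sqrt(H_v) = 1.3667
m_dot = 0.092 * 14.9 * 1.3667 = 1.8735 kg/s

1.8735 kg/s


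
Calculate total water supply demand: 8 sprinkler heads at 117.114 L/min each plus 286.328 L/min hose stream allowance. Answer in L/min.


Sprinkler demand = 8 * 117.114 = 936.912 L/min
Total = 936.912 + 286.328 = 1223.24 L/min

1223.24 L/min


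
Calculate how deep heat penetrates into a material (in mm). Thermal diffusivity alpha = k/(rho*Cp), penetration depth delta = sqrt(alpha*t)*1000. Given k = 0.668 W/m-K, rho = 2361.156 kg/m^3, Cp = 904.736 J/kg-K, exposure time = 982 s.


alpha = 0.668 / (2361.156 * 904.736) = 3.1270e-07 m^2/s
alpha * t = 0.00030707
delta = sqrt(0.00030707) * 1000 = 17.523 mm

17.523 mm


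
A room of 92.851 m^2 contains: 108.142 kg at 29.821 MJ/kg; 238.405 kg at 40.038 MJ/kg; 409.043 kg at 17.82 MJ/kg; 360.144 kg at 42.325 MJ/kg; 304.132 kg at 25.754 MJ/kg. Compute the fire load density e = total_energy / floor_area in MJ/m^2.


Total energy = 108.142*29.821 + 238.405*40.038 + 409.043*17.82 + 360.144*42.325 + 304.132*25.754
= 3224.903 + 9545.259 + 7289.146 + 15243.09 + 7832.616
= 43135.02 MJ
e = 43135.02 / 92.851 = 464.56 MJ/m^2

464.56 MJ/m^2


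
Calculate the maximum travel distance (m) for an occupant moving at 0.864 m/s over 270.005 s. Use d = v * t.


d = 0.864 * 270.005 = 233.28 m

233.28 m


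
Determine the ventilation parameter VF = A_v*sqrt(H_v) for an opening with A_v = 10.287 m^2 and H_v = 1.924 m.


sqrt(H_v) = 1.3871
VF = 10.287 * 1.3871 = 14.269 m^(5/2)

14.269 m^(5/2)


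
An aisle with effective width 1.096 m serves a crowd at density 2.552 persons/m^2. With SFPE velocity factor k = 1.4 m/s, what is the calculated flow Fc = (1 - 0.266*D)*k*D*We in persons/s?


1 - 0.266*D = 1 - 0.266*2.552 = 0.32117
Fs = 0.32117 * 1.4 * 2.552 = 1.1475 persons/(s*m)
Fc = 1.1475 * 1.096 = 1.2576 persons/s

1.2576 persons/s


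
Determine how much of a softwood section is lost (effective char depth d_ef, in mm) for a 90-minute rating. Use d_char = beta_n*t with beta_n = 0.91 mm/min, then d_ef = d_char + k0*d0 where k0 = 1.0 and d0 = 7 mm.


d_char = 0.91 * 90 = 81.9 mm
d_ef = 81.9 + 1.0*7 = 88.9 mm

88.9 mm


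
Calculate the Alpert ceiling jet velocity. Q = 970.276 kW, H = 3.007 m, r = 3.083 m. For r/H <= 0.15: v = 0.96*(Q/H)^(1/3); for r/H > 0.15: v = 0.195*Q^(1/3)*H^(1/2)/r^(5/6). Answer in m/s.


r/H = 3.083 / 3.007 = 1.0253
r/H > 0.15, so v = 0.195*Q^(1/3)*H^(1/2)/r^(5/6)
Q^(1/3) = 9.8999
H^(1/2) = 1.7341
r^(5/6) = 2.5555
v = 0.195 * 9.8999 * 1.7341 / 2.5555 = 1.3100 m/s

1.3100 m/s
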